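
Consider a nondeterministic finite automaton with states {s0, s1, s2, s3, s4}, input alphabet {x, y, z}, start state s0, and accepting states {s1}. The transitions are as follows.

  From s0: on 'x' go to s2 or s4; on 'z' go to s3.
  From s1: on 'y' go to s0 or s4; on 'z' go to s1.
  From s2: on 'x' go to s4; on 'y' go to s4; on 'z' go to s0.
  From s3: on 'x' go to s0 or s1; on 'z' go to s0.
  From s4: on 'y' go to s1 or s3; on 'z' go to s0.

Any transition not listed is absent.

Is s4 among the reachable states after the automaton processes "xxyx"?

Start in {s0}.
Read 'x': s0→{s2, s4}; now {s2, s4}.
Read 'x': s2→{s4}, s4→∅; now {s4}.
Read 'y': s4→{s1, s3}; now {s1, s3}.
Read 'x': s1→∅, s3→{s0, s1}; now {s0, s1}.
State s4 is not in {s0, s1}.

No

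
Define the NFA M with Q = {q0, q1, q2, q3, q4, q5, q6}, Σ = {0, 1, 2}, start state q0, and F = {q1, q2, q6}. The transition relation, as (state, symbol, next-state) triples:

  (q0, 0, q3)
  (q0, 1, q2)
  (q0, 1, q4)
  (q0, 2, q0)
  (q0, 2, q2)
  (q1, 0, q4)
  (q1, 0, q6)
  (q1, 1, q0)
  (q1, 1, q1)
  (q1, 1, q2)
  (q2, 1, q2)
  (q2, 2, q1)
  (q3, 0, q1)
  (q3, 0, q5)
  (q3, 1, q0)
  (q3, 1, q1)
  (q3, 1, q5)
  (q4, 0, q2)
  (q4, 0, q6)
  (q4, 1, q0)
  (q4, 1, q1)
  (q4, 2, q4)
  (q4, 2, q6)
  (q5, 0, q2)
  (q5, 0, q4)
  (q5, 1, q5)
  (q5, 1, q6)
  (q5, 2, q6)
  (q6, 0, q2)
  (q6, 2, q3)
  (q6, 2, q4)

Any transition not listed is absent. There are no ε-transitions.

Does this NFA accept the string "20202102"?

Start in {q0}.
Read '2': q0→{q0, q2}; now {q0, q2}.
Read '0': q0→{q3}, q2→∅; now {q3}.
Read '2': q3→∅; now ∅.
The set is empty and remains empty for the remaining 5 symbols.
The final set ∅ contains no accepting state.

No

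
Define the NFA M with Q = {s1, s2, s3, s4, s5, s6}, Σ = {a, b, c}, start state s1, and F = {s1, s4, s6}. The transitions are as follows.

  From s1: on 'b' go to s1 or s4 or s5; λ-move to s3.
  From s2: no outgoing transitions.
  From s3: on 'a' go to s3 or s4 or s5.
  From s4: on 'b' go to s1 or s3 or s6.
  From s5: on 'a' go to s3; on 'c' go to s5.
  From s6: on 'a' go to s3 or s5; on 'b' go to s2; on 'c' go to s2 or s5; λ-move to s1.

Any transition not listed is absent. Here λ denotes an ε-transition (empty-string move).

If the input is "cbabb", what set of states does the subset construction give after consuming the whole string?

Start: ε-closure({s1}) = {s1, s3}.
Read 'c': s1→∅, s3→∅; now ∅.
The set is empty and remains empty for the remaining 4 symbols.

∅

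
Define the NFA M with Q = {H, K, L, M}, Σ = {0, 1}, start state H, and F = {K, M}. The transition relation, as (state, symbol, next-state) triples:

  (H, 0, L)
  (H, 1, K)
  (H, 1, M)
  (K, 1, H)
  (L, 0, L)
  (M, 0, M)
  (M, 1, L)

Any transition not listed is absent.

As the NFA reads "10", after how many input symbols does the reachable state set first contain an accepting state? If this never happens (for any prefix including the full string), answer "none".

Start in {H}.
Read '1': H→{K, M}; now {K, M}.
None of the earlier sets intersect F, but {K, M} does.

1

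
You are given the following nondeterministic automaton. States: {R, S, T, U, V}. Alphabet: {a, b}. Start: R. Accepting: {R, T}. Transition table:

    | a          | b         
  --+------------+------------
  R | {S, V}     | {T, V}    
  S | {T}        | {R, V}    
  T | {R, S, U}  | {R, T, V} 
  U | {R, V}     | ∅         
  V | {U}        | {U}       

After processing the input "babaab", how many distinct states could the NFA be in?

4

Start in {R}.
Read 'b': {R} → {T, V}.
Read 'a': {T, V} → {R, S, U}.
Read 'b': {R, S, U} → {R, T, V}.
Read 'a': {R, T, V} → {R, S, U, V}.
Read 'a': {R, S, U, V} → {R, S, T, U, V}.
Read 'b': {R, S, T, U, V} → {R, T, U, V}.
That set has 4 states.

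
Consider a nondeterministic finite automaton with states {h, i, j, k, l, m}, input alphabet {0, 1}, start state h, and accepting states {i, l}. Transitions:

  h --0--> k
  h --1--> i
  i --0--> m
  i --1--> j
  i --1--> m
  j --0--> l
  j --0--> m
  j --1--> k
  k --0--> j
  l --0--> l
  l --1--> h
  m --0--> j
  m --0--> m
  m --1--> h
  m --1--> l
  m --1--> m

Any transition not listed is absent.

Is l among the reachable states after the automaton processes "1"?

Start in {h}.
Read '1': {h} → {i}.
State l is not in {i}.

No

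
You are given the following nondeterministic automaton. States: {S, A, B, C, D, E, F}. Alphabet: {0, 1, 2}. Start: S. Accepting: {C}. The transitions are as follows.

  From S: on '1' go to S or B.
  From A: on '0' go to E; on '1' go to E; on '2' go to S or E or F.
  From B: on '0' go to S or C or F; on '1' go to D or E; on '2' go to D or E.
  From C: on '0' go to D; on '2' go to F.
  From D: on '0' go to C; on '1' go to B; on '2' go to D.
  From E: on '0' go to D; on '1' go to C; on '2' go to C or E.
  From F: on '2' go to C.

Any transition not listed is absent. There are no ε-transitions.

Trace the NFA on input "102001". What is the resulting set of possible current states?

Start in {S}.
Read '1': {S} → {S, B}.
Read '0': {S, B} → {S, C, F}.
Read '2': {S, C, F} → {C, F}.
Read '0': {C, F} → {D}.
Read '0': {D} → {C}.
Read '1': {C} → ∅.

∅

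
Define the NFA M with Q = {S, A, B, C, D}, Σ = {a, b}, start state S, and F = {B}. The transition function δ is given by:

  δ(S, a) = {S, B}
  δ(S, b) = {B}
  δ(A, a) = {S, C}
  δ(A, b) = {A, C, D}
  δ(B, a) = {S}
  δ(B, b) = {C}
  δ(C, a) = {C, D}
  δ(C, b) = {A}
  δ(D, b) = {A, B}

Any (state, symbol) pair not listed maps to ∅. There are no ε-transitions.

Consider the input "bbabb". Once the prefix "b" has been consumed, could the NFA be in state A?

Start in {S}.
Read 'b': {S} → {B}.
State A is not in {B}.

No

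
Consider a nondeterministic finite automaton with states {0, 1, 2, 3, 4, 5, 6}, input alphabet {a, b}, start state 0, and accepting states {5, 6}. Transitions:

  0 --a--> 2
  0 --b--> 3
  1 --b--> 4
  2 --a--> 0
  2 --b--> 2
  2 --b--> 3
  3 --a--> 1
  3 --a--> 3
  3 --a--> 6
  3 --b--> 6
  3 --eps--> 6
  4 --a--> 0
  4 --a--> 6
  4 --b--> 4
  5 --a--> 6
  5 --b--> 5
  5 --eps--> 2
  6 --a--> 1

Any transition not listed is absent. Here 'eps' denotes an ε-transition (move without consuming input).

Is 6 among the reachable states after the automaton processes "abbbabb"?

Yes

Start in {0}.
Read 'a': {0} → {2}.
Read 'b': {2} → {2, 3, 6}.
Read 'b': {2, 3, 6} → {2, 3, 6}.
Read 'b': {2, 3, 6} → {2, 3, 6}.
Read 'a': {2, 3, 6} → {0, 1, 3, 6}.
Read 'b': {0, 1, 3, 6} → {3, 4, 6}.
Read 'b': {3, 4, 6} → {4, 6}.
State 6 is in {4, 6}.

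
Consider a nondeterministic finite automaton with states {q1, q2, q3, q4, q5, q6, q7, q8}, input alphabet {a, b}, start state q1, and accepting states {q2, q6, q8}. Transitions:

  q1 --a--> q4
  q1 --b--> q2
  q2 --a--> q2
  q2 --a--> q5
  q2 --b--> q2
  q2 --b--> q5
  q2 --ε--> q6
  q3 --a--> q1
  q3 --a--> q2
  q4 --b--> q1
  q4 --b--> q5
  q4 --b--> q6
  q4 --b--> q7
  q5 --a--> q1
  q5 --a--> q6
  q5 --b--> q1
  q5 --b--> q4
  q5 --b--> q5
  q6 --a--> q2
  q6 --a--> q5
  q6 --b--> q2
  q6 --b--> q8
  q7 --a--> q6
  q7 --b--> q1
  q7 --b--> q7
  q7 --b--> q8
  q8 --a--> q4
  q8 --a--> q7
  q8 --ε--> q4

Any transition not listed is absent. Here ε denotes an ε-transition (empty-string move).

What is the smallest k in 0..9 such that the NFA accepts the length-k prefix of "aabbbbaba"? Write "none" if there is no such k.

none

Start in {q1}.
Read 'a': q1→{q4}; now {q4}.
Read 'a': q4→∅; now ∅.
The set is empty and remains empty for the remaining 7 symbols.
No reachable set along the way intersects F.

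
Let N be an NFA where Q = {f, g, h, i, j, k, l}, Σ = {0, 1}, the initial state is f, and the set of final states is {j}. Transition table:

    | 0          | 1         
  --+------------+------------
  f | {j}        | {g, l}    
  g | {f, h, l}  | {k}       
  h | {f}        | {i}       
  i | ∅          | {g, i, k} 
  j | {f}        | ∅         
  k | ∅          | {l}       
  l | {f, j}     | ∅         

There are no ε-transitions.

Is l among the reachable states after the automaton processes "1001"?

Start in {f}.
Read '1': {f} → {g, l}.
Read '0': {g, l} → {f, h, j, l}.
Read '0': {f, h, j, l} → {f, j}.
Read '1': {f, j} → {g, l}.
State l is in {g, l}.

Yes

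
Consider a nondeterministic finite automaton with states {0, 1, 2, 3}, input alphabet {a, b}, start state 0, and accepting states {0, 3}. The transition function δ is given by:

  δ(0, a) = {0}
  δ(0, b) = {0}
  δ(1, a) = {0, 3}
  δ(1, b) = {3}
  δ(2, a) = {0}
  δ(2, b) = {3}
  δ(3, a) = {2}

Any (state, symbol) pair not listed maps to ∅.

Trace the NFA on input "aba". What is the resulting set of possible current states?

{0}

Start in {0}.
Read 'a': 0→{0}; now {0}.
Read 'b': 0→{0}; now {0}.
Read 'a': 0→{0}; now {0}.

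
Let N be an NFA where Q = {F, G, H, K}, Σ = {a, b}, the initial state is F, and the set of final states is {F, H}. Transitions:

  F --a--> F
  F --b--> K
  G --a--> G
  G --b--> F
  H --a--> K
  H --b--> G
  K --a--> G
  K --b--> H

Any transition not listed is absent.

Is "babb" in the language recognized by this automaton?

Start in {F}.
Read 'b': F→{K}; now {K}.
Read 'a': K→{G}; now {G}.
Read 'b': G→{F}; now {F}.
Read 'b': F→{K}; now {K}.
The final set {K} contains no accepting state.

No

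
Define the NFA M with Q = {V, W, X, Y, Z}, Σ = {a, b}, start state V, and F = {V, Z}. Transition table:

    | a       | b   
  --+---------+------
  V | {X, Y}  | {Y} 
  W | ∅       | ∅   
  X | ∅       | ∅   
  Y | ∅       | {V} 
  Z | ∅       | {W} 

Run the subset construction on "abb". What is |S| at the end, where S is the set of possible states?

Start in {V}.
Read 'a': V→{X, Y}; now {X, Y}.
Read 'b': X→∅, Y→{V}; now {V}.
Read 'b': V→{Y}; now {Y}.
That set has 1 state.

1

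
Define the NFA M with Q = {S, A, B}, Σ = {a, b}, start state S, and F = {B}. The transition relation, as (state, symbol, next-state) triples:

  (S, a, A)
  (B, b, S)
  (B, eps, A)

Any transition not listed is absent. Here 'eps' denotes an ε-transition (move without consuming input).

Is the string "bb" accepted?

Start in {S}.
Read 'b': {S} → ∅.
The set is empty and remains empty for the remaining 1 symbol.
The final set ∅ contains no accepting state.

No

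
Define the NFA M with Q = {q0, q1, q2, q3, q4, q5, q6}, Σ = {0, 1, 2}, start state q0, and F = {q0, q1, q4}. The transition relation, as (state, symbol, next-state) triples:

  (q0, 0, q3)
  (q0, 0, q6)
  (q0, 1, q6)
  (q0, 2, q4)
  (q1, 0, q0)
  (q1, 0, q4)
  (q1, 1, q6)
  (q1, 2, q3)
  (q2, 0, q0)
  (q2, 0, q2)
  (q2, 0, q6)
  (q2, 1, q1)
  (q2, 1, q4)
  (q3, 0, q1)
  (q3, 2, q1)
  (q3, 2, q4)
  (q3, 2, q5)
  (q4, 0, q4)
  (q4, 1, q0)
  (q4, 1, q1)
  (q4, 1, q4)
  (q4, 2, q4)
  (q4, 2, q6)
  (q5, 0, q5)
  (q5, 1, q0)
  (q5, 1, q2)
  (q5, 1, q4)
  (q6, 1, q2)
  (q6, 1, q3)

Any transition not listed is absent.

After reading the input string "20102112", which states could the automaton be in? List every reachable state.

{q1, q3, q4, q5, q6}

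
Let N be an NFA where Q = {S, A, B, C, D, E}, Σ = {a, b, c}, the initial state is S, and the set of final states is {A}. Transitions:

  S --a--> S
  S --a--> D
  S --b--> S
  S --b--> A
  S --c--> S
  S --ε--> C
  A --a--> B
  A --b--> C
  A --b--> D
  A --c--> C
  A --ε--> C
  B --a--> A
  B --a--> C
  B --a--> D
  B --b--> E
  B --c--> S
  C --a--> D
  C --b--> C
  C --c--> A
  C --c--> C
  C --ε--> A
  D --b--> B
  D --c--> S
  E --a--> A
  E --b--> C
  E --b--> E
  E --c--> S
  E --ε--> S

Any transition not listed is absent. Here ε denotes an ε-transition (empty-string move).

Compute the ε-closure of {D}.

Begin with {D}.
No ε-moves leave this set, so the closure equals the set itself.

{D}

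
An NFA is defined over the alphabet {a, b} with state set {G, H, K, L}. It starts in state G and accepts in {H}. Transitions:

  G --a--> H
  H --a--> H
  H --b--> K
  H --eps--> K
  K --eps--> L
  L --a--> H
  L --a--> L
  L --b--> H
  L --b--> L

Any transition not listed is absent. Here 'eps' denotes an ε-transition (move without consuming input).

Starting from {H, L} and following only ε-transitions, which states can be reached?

Begin with {H, L}.
ε-move H → K; add K.

{H, K, L}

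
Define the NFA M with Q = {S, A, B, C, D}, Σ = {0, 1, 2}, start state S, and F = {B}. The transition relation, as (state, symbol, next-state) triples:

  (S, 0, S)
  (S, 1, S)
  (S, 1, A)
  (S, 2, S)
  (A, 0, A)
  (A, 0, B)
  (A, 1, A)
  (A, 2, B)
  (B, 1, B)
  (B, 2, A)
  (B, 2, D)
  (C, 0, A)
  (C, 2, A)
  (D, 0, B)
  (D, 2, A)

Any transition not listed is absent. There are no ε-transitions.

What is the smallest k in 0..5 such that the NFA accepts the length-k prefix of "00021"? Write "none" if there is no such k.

Start in {S}.
Read '0': S→{S}; now {S}.
Read '0': S→{S}; now {S}.
Read '0': S→{S}; now {S}.
Read '2': S→{S}; now {S}.
Read '1': S→{S, A}; now {S, A}.
No reachable set along the way intersects F.

none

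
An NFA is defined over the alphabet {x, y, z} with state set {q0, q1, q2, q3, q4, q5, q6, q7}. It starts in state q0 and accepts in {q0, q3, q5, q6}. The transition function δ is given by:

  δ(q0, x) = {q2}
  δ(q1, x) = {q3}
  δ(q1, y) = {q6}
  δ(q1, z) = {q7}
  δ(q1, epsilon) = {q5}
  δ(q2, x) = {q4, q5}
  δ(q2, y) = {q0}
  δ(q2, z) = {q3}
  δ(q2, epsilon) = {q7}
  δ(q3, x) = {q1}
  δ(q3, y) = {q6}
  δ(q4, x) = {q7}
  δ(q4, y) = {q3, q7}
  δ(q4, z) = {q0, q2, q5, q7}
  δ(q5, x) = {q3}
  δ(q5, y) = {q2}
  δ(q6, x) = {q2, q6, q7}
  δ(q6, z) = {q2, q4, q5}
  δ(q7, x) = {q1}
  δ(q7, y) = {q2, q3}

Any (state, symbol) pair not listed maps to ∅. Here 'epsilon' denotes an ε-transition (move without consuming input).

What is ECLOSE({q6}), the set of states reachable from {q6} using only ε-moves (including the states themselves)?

Begin with {q6}.
No ε-moves leave this set, so the closure equals the set itself.

{q6}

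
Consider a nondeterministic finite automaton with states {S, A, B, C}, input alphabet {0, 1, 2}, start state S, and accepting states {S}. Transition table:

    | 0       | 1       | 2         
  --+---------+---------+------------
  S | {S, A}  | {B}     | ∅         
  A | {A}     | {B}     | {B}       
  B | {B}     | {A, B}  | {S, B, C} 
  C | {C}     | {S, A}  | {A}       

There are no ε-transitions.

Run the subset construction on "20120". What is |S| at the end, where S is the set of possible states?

0

Start in {S}.
Read '2': S→∅; now ∅.
The set is empty and remains empty for the remaining 4 symbols.
That set has 0 states.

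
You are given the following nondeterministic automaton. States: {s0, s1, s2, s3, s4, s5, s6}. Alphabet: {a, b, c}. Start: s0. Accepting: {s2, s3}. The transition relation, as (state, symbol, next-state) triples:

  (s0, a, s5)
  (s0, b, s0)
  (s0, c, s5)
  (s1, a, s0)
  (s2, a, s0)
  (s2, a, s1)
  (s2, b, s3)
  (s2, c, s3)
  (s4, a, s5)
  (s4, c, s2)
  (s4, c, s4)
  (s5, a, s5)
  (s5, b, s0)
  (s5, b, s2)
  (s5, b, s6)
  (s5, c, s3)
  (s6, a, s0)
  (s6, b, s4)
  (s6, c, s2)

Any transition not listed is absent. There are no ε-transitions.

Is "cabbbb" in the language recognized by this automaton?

Start in {s0}.
Read 'c': s0→{s5}; now {s5}.
Read 'a': s5→{s5}; now {s5}.
Read 'b': s5→{s0, s2, s6}; now {s0, s2, s6}.
Read 'b': s0→{s0}, s2→{s3}, s6→{s4}; now {s0, s3, s4}.
Read 'b': s0→{s0}, s3→∅, s4→∅; now {s0}.
Read 'b': s0→{s0}; now {s0}.
The final set {s0} contains no accepting state.

No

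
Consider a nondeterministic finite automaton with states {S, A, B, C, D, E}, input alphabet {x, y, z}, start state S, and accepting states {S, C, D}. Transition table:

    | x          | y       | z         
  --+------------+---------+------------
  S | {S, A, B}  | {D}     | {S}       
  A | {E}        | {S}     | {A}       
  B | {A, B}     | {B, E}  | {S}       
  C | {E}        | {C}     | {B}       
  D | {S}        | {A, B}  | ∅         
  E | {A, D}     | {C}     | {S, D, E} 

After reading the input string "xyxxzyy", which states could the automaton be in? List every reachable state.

Start in {S}.
Read 'x': S→{S, A, B}; now {S, A, B}.
Read 'y': S→{D}, A→{S}, B→{B, E}; now {S, B, D, E}.
Read 'x': S→{S, A, B}, B→{A, B}, D→{S}, E→{A, D}; now {S, A, B, D}.
Read 'x': S→{S, A, B}, A→{E}, B→{A, B}, D→{S}; now {S, A, B, E}.
Read 'z': S→{S}, A→{A}, B→{S}, E→{S, D, E}; now {S, A, D, E}.
Read 'y': S→{D}, A→{S}, D→{A, B}, E→{C}; now {S, A, B, C, D}.
Read 'y': S→{D}, A→{S}, B→{B, E}, C→{C}, D→{A, B}; now {S, A, B, C, D, E}.

{S, A, B, C, D, E}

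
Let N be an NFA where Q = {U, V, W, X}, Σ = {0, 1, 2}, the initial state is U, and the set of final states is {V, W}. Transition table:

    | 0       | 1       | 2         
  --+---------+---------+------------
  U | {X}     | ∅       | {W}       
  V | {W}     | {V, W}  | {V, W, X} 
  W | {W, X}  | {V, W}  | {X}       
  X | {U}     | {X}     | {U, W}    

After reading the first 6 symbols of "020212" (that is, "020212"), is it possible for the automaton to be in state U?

Start in {U}.
Read '0': {U} → {X}.
Read '2': {X} → {U, W}.
Read '0': {U, W} → {W, X}.
Read '2': {W, X} → {U, W, X}.
Read '1': {U, W, X} → {V, W, X}.
Read '2': {V, W, X} → {U, V, W, X}.
State U is in {U, V, W, X}.

Yes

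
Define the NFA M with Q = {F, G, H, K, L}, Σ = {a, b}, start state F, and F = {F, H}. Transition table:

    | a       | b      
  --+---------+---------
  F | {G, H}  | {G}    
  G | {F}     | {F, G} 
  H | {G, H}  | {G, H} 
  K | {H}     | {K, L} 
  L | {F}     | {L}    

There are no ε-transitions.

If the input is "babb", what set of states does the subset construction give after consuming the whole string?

{F, G}

Start in {F}.
Read 'b': F→{G}; now {G}.
Read 'a': G→{F}; now {F}.
Read 'b': F→{G}; now {G}.
Read 'b': G→{F, G}; now {F, G}.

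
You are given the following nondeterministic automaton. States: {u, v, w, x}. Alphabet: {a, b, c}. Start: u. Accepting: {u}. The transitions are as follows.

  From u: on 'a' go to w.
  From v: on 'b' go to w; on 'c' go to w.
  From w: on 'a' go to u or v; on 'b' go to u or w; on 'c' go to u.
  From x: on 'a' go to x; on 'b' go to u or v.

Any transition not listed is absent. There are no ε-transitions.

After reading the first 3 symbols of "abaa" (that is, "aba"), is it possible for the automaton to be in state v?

Yes

Start in {u}.
Read 'a': {u} → {w}.
Read 'b': {w} → {u, w}.
Read 'a': {u, w} → {u, v, w}.
State v is in {u, v, w}.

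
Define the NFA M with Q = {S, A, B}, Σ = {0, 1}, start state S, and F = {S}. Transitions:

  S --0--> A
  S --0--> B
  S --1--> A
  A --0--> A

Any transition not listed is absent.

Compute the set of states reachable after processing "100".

{A}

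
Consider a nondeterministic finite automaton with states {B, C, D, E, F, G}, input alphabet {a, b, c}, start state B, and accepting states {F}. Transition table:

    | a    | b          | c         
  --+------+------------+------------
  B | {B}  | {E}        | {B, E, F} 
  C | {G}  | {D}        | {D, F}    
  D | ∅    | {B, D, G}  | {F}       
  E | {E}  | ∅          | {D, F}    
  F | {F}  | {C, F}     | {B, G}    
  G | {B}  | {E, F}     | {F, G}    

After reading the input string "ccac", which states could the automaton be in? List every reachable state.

{B, D, E, F, G}

Start in {B}.
Read 'c': {B} → {B, E, F}.
Read 'c': {B, E, F} → {B, D, E, F, G}.
Read 'a': {B, D, E, F, G} → {B, E, F}.
Read 'c': {B, E, F} → {B, D, E, F, G}.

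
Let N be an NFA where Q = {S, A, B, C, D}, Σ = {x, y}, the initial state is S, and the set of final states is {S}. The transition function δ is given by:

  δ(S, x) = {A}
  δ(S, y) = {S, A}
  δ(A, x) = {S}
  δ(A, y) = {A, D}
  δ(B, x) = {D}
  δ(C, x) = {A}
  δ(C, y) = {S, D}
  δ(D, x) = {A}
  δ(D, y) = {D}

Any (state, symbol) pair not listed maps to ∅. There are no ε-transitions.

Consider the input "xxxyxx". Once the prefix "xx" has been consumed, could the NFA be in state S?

Start in {S}.
Read 'x': S→{A}; now {A}.
Read 'x': A→{S}; now {S}.
State S is in {S}.

Yes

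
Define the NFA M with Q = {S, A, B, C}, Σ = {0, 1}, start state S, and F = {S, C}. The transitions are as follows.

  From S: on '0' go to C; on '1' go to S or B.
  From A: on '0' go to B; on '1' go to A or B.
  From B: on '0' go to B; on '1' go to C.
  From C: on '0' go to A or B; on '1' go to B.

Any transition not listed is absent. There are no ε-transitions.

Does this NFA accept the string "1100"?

No

Start in {S}.
Read '1': S→{S, B}; now {S, B}.
Read '1': S→{S, B}, B→{C}; now {S, B, C}.
Read '0': S→{C}, B→{B}, C→{A, B}; now {A, B, C}.
Read '0': A→{B}, B→{B}, C→{A, B}; now {A, B}.
The final set {A, B} contains no accepting state.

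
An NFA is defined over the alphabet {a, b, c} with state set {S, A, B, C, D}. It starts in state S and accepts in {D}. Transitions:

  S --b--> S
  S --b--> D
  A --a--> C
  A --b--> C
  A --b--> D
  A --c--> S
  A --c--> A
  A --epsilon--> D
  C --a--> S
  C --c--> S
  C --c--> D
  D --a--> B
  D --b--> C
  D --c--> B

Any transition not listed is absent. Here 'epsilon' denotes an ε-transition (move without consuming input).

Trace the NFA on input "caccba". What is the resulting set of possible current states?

∅

Start in {S}.
Read 'c': {S} → ∅.
The set is empty and remains empty for the remaining 5 symbols.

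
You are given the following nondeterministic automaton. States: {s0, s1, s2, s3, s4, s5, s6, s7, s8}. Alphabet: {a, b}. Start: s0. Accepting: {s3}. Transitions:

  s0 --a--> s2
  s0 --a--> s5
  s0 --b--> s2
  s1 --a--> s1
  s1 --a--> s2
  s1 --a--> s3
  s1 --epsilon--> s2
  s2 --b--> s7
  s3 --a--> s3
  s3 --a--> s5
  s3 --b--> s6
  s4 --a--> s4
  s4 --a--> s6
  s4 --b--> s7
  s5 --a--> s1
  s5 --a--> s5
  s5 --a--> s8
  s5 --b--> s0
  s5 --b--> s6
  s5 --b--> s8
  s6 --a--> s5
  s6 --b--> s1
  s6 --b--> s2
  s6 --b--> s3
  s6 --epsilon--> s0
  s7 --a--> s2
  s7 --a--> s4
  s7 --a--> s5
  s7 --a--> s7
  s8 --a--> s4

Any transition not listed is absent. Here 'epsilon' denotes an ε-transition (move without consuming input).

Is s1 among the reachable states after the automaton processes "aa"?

Yes

Start in {s0}.
Read 'a': s0→{s2, s5}; now {s2, s5}.
Read 'a': s2→∅, s5→{s1, s5, s8}; union {s1, s5, s8}; ε-closure = {s1, s2, s5, s8}.
State s1 is in {s1, s2, s5, s8}.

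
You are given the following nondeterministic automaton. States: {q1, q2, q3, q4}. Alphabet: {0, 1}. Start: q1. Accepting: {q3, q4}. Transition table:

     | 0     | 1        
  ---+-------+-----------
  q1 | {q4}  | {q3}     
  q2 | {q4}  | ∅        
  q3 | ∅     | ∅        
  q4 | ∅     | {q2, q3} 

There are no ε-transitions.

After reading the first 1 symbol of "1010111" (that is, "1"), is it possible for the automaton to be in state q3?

Start in {q1}.
Read '1': q1→{q3}; now {q3}.
State q3 is in {q3}.

Yes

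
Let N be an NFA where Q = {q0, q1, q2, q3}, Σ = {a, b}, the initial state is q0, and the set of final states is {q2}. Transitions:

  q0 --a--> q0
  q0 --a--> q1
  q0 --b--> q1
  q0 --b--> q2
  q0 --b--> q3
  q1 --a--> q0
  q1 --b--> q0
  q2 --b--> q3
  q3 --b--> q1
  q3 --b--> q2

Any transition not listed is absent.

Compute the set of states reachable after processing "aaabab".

Start in {q0}.
Read 'a': q0→{q0, q1}; now {q0, q1}.
Read 'a': q0→{q0, q1}, q1→{q0}; now {q0, q1}.
Read 'a': q0→{q0, q1}, q1→{q0}; now {q0, q1}.
Read 'b': q0→{q1, q2, q3}, q1→{q0}; now {q0, q1, q2, q3}.
Read 'a': q0→{q0, q1}, q1→{q0}, q2→∅, q3→∅; now {q0, q1}.
Read 'b': q0→{q1, q2, q3}, q1→{q0}; now {q0, q1, q2, q3}.

{q0, q1, q2, q3}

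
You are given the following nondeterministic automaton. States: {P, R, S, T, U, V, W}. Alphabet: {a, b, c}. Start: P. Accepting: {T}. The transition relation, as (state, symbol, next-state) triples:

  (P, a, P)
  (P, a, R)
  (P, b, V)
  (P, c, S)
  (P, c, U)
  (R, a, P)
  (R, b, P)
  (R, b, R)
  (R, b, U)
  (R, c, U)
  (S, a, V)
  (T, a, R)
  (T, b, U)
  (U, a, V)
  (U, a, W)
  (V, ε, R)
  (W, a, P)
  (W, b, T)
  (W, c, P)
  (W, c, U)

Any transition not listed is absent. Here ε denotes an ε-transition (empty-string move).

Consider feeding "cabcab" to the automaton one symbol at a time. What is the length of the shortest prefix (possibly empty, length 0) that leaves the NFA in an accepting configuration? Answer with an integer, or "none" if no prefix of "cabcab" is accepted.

3

Start in {P}.
Read 'c': P→{S, U}; now {S, U}.
Read 'a': S→{V}, U→{V, W}; union {V, W}; ε-closure = {R, V, W}.
Read 'b': R→{P, R, U}, V→∅, W→{T}; now {P, R, T, U}.
None of the earlier sets intersect F, but {P, R, T, U} does.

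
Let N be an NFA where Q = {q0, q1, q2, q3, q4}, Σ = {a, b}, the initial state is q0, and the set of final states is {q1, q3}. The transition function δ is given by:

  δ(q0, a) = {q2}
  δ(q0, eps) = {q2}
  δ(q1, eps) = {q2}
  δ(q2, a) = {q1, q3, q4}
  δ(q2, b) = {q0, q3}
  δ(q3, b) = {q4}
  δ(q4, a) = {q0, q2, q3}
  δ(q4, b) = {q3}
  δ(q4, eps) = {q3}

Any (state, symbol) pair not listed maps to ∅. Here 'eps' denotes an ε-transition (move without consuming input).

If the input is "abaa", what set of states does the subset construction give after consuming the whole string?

{q0, q1, q2, q3, q4}

Start: ε-closure({q0}) = {q0, q2}.
Read 'a': q0→{q2}, q2→{q1, q3, q4}; now {q1, q2, q3, q4}.
Read 'b': q1→∅, q2→{q0, q3}, q3→{q4}, q4→{q3}; union {q0, q3, q4}; ε-closure = {q0, q2, q3, q4}.
Read 'a': q0→{q2}, q2→{q1, q3, q4}, q3→∅, q4→{q0, q2, q3}; now {q0, q1, q2, q3, q4}.
Read 'a': q0→{q2}, q1→∅, q2→{q1, q3, q4}, q3→∅, q4→{q0, q2, q3}; now {q0, q1, q2, q3, q4}.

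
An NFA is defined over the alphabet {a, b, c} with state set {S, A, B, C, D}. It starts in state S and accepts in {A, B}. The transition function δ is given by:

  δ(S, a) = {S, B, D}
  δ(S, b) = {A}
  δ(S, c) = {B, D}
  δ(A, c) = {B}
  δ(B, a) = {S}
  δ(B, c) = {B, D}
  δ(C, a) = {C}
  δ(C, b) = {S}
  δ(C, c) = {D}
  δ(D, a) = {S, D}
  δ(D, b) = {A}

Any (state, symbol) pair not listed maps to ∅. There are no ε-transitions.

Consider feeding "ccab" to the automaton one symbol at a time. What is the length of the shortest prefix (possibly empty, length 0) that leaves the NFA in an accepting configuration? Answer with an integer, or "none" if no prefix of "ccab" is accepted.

Start in {S}.
Read 'c': S→{B, D}; now {B, D}.
None of the earlier sets intersect F, but {B, D} does.

1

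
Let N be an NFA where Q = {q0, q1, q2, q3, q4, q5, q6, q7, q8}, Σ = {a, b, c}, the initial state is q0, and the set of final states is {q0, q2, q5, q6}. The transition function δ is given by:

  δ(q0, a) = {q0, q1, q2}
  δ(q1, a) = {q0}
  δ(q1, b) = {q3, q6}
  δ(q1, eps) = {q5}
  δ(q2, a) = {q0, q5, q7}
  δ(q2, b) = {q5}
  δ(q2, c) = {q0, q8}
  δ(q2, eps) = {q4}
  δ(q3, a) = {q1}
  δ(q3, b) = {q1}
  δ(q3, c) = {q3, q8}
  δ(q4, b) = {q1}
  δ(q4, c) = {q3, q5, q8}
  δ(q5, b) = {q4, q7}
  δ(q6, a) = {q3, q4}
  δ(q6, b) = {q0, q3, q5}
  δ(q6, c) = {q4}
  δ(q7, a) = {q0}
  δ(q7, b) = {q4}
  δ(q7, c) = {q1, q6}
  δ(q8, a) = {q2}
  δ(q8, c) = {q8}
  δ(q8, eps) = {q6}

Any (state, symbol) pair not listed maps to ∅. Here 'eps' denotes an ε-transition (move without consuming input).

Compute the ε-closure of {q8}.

Begin with {q8}.
ε-move q8 → q6; add q6.

{q6, q8}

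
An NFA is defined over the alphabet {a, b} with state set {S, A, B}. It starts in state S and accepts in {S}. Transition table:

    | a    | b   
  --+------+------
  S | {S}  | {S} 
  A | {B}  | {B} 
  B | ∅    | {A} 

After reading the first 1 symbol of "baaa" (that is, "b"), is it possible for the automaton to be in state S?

Yes

Start in {S}.
Read 'b': {S} → {S}.
State S is in {S}.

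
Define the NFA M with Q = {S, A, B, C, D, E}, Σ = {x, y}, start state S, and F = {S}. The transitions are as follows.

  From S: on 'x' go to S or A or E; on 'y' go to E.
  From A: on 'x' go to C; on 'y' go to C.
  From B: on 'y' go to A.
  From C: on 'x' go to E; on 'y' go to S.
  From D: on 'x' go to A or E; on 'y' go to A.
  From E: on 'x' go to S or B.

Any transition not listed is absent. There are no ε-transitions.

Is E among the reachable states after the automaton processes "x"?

Start in {S}.
Read 'x': {S} → {S, A, E}.
State E is in {S, A, E}.

Yes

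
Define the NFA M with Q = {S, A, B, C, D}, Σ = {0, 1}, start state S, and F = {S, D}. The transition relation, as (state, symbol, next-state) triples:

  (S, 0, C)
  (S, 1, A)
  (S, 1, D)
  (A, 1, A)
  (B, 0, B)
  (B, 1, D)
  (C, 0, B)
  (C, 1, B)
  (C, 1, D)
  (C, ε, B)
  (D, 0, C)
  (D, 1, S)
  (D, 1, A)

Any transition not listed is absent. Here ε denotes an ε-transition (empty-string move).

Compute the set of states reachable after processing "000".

Start in {S}.
Read '0': S→{C}; union {C}; ε-closure = {B, C}.
Read '0': B→{B}, C→{B}; now {B}.
Read '0': B→{B}; now {B}.

{B}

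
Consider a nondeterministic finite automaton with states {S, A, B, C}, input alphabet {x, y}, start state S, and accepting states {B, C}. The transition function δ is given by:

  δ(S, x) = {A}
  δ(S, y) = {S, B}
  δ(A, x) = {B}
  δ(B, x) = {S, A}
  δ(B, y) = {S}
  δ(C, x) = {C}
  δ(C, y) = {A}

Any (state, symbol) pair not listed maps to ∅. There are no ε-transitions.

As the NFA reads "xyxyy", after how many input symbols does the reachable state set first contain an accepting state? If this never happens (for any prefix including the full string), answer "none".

Start in {S}.
Read 'x': S→{A}; now {A}.
Read 'y': A→∅; now ∅.
The set is empty and remains empty for the remaining 3 symbols.
No reachable set along the way intersects F.

none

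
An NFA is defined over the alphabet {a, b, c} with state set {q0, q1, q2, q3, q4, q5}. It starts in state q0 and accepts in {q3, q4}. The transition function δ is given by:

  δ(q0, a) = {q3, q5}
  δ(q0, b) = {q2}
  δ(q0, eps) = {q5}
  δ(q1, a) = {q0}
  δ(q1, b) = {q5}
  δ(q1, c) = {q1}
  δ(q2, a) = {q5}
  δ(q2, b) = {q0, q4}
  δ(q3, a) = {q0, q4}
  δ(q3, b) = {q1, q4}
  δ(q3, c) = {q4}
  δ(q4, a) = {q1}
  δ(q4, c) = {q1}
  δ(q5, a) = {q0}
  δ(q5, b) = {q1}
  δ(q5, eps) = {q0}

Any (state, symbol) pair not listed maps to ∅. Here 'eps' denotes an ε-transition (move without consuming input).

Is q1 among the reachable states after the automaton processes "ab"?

Yes

Start: ε-closure({q0}) = {q0, q5}.
Read 'a': {q0, q5} → {q0, q3, q5}.
Read 'b': {q0, q3, q5} → {q1, q2, q4}.
State q1 is in {q1, q2, q4}.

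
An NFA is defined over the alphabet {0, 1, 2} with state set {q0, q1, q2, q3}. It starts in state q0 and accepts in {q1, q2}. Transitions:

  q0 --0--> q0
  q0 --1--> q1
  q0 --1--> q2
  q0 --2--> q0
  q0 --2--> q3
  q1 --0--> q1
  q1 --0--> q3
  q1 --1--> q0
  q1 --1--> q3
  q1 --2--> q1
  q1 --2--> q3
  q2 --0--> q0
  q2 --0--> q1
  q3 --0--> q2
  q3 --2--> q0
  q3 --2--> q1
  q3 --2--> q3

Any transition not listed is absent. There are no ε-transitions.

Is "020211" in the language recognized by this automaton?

No

Start in {q0}.
Read '0': {q0} → {q0}.
Read '2': {q0} → {q0, q3}.
Read '0': {q0, q3} → {q0, q2}.
Read '2': {q0, q2} → {q0, q3}.
Read '1': {q0, q3} → {q1, q2}.
Read '1': {q1, q2} → {q0, q3}.
The final set {q0, q3} contains no accepting state.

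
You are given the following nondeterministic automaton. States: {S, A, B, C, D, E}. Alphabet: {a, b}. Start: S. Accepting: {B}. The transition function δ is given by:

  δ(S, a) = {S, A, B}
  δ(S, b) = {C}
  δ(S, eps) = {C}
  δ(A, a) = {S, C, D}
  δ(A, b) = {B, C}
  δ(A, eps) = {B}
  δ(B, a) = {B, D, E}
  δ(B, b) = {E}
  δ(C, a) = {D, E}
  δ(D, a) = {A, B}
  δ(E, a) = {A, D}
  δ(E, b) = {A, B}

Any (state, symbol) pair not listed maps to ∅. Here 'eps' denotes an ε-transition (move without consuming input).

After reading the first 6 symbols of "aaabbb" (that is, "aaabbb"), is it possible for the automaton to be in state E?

Yes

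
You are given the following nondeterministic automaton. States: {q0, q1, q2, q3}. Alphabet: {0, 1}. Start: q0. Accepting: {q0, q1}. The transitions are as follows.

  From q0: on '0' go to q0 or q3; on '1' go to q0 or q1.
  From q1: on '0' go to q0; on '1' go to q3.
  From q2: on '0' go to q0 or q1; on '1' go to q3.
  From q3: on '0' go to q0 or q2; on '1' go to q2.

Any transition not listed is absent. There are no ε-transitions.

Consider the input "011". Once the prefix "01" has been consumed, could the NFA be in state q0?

Yes

Start in {q0}.
Read '0': q0→{q0, q3}; now {q0, q3}.
Read '1': q0→{q0, q1}, q3→{q2}; now {q0, q1, q2}.
State q0 is in {q0, q1, q2}.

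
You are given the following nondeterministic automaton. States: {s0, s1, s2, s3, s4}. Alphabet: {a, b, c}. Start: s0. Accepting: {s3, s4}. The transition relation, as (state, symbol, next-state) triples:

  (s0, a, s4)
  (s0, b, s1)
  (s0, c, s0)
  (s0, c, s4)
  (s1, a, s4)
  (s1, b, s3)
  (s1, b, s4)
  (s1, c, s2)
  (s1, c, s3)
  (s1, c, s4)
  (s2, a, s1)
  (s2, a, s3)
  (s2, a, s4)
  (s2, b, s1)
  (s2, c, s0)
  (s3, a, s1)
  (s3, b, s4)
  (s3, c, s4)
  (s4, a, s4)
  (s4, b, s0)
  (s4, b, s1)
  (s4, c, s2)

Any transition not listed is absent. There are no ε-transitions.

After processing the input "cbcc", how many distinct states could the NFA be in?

Start in {s0}.
Read 'c': {s0} → {s0, s4}.
Read 'b': {s0, s4} → {s0, s1}.
Read 'c': {s0, s1} → {s0, s2, s3, s4}.
Read 'c': {s0, s2, s3, s4} → {s0, s2, s4}.
That set has 3 states.

3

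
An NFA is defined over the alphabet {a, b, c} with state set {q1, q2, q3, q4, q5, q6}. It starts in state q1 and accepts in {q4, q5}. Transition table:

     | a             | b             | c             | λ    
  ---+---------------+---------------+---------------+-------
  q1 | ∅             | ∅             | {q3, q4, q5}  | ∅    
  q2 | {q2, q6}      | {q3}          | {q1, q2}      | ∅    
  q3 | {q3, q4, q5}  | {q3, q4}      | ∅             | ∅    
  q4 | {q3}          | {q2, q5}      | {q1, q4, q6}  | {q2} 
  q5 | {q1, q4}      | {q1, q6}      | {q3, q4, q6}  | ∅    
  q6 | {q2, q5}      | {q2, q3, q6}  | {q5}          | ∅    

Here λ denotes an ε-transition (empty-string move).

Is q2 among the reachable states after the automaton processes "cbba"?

Start in {q1}.
Read 'c': {q1} → {q2, q3, q4, q5}.
Read 'b': {q2, q3, q4, q5} → {q1, q2, q3, q4, q5, q6}.
Read 'b': {q1, q2, q3, q4, q5, q6} → {q1, q2, q3, q4, q5, q6}.
Read 'a': {q1, q2, q3, q4, q5, q6} → {q1, q2, q3, q4, q5, q6}.
State q2 is in {q1, q2, q3, q4, q5, q6}.

Yes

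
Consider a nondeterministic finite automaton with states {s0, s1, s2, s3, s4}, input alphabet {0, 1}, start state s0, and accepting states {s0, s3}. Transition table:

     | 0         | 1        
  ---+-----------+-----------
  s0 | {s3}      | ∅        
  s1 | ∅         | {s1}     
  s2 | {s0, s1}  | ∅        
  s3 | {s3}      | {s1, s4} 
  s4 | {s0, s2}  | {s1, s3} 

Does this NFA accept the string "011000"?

Start in {s0}.
Read '0': {s0} → {s3}.
Read '1': {s3} → {s1, s4}.
Read '1': {s1, s4} → {s1, s3}.
Read '0': {s1, s3} → {s3}.
Read '0': {s3} → {s3}.
Read '0': {s3} → {s3}.
The final set {s3} contains the accepting state s3.

Yes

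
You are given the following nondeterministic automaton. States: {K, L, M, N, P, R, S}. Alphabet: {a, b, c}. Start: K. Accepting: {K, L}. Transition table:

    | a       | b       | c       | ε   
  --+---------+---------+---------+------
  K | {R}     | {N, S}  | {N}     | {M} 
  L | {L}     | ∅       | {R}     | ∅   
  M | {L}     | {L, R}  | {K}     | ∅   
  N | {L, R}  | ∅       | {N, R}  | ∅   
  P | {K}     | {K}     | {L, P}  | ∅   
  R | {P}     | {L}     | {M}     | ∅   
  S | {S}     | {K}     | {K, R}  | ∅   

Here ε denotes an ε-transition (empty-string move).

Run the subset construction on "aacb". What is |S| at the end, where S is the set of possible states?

3

Start: ε-closure({K}) = {K, M}.
Read 'a': {K, M} → {L, R}.
Read 'a': {L, R} → {L, P}.
Read 'c': {L, P} → {L, P, R}.
Read 'b': {L, P, R} → {K, L, M}.
That set has 3 states.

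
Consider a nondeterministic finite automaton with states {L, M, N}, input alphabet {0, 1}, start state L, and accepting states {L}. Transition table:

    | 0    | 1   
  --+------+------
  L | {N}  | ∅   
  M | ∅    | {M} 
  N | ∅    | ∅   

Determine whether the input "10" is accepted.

No

Start in {L}.
Read '1': L→∅; now ∅.
The set is empty and remains empty for the remaining 1 symbol.
The final set ∅ contains no accepting state.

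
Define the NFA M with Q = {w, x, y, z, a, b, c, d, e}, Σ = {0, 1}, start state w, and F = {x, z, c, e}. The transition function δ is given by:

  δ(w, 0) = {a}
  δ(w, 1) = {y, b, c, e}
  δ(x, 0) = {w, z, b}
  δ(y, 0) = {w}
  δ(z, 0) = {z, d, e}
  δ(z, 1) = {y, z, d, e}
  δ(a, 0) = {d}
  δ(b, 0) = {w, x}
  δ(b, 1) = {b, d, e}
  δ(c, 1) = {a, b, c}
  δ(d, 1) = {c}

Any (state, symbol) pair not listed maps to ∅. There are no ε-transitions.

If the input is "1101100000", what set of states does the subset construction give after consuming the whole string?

{w, x, z, a, d, e}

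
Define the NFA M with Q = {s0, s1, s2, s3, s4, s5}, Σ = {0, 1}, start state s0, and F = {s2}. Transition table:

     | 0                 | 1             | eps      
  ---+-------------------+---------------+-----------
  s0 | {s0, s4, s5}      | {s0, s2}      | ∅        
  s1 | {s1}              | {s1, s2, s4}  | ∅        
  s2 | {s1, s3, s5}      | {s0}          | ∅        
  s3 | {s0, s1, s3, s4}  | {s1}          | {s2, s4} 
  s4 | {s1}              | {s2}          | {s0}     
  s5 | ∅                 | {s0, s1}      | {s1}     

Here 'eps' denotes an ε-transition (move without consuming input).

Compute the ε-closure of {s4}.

Begin with {s4}.
ε-move s4 → s0; add s0.

{s0, s4}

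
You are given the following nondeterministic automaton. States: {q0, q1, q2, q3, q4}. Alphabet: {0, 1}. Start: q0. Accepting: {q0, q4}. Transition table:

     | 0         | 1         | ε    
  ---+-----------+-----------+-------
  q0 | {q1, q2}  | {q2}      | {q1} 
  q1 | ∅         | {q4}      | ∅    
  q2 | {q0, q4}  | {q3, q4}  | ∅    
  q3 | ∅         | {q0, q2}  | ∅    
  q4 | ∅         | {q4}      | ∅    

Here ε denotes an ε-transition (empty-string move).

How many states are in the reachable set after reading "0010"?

3

Start: ε-closure({q0}) = {q0, q1}.
Read '0': {q0, q1} → {q1, q2}.
Read '0': {q1, q2} → {q0, q1, q4}.
Read '1': {q0, q1, q4} → {q2, q4}.
Read '0': {q2, q4} → {q0, q1, q4}.
That set has 3 states.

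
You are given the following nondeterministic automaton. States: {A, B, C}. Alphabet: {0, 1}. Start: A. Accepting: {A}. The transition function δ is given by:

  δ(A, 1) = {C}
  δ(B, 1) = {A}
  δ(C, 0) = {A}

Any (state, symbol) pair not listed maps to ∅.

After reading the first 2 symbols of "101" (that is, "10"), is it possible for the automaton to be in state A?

Yes

Start in {A}.
Read '1': {A} → {C}.
Read '0': {C} → {A}.
State A is in {A}.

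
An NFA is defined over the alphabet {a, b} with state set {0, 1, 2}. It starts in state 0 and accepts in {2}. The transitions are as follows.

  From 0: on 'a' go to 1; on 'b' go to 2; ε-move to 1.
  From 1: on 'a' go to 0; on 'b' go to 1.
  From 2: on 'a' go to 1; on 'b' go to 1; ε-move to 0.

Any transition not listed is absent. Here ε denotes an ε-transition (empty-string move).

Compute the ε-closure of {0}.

Begin with {0}.
ε-move 0 → 1; add 1.

{0, 1}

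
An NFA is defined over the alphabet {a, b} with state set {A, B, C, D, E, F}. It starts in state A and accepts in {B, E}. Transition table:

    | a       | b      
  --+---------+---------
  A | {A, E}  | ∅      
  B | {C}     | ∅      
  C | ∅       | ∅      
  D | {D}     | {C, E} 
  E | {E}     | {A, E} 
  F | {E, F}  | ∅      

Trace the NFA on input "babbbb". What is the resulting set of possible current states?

∅

Start in {A}.
Read 'b': {A} → ∅.
The set is empty and remains empty for the remaining 5 symbols.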